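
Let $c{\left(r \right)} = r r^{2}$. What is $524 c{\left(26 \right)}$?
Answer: $9209824$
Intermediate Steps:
$c{\left(r \right)} = r^{3}$
$524 c{\left(26 \right)} = 524 \cdot 26^{3} = 524 \cdot 17576 = 9209824$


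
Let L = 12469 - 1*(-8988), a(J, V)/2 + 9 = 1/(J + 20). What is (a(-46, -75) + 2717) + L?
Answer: 314027/13 ≈ 24156.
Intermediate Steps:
a(J, V) = -18 + 2/(20 + J) (a(J, V) = -18 + 2/(J + 20) = -18 + 2/(20 + J))
L = 21457 (L = 12469 + 8988 = 21457)
(a(-46, -75) + 2717) + L = (2*(-179 - 9*(-46))/(20 - 46) + 2717) + 21457 = (2*(-179 + 414)/(-26) + 2717) + 21457 = (2*(-1/26)*235 + 2717) + 21457 = (-235/13 + 2717) + 21457 = 35086/13 + 21457 = 314027/13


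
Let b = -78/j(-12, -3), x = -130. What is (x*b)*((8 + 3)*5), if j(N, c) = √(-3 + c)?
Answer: -92950*I*√6 ≈ -2.2768e+5*I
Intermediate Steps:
b = 13*I*√6 (b = -78/√(-3 - 3) = -78*(-I*√6/6) = -(-13)*I*√6 = 13*I*√6 ≈ 31.843*I)
(x*b)*((8 + 3)*5) = (-1690*I*√6)*((8 + 3)*5) = (-1690*I*√6)*(11*5) = -1690*I*√6*55 = -92950*I*√6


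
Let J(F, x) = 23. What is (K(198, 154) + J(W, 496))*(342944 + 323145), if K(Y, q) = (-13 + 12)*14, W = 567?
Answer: 5994801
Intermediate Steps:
K(Y, q) = -14 (K(Y, q) = -1*14 = -14)
(K(198, 154) + J(W, 496))*(342944 + 323145) = (-14 + 23)*(342944 + 323145) = 9*666089 = 5994801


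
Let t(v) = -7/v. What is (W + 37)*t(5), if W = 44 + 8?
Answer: -623/5 ≈ -124.60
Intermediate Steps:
W = 52
(W + 37)*t(5) = (52 + 37)*(-7/5) = 89*(-7*⅕) = 89*(-7/5) = -623/5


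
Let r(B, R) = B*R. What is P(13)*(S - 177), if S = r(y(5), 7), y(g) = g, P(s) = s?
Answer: -1846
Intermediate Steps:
S = 35 (S = 5*7 = 35)
P(13)*(S - 177) = 13*(35 - 177) = 13*(-142) = -1846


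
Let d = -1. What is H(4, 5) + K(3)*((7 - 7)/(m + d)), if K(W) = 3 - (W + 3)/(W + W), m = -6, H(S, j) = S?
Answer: 4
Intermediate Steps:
K(W) = 3 - (3 + W)/(2*W)
H(4, 5) + K(3)*((7 - 7)/(m + d)) = 4 + ((½)*(-3 + 5*3)/3)*((7 - 7)/(-6 - 1)) = 4 + ((½)*(⅓)*(-3 + 15))*(0/(-7)) = 4 + ((½)*(⅓)*12)*(0*(-⅐)) = 4 + 2*0 = 4 + 0 = 4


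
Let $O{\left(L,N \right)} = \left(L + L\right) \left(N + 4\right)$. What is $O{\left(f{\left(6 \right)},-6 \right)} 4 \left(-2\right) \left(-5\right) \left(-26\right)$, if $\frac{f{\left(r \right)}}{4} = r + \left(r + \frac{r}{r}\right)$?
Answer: $216320$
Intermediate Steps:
$f{\left(r \right)} = 4 + 8 r$ ($f{\left(r \right)} = 4 \left(r + \left(r + \frac{r}{r}\right)\right) = 4 \left(r + \left(r + 1\right)\right) = 4 \left(r + \left(1 + r\right)\right) = 4 \left(1 + 2 r\right) = 4 + 8 r$)
$O{\left(L,N \right)} = 2 L \left(4 + N\right)$
$O{\left(f{\left(6 \right)},-6 \right)} 4 \left(-2\right) \left(-5\right) \left(-26\right) = 2 \left(4 + 8 \cdot 6\right) \left(4 - 6\right) 4 \left(-2\right) \left(-5\right) \left(-26\right) = 2 \left(4 + 48\right) \left(-2\right) \left(\left(-8\right) \left(-5\right)\right) \left(-26\right) = 2 \cdot 52 \left(-2\right) 40 \left(-26\right) = \left(-208\right) 40 \left(-26\right) = \left(-8320\right) \left(-26\right) = 216320$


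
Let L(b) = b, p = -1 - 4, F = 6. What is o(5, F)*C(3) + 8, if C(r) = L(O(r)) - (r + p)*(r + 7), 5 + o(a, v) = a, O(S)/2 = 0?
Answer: 8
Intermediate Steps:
O(S) = 0 (O(S) = 2*0 = 0)
o(a, v) = -5 + a
p = -5
C(r) = -(-5 + r)*(7 + r) (C(r) = 0 - (r - 5)*(r + 7) = 0 - (-5 + r)*(7 + r) = -(-5 + r)*(7 + r))
o(5, F)*C(3) + 8 = (-5 + 5)*(35 - 1*3² - 2*3) + 8 = 0*(35 - 1*9 - 6) + 8 = 0*(35 - 9 - 6) + 8 = 0*20 + 8 = 0 + 8 = 8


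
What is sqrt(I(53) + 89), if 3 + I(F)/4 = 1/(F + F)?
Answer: sqrt(216399)/53 ≈ 8.7771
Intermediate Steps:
I(F) = -12 + 2/F (I(F) = -12 + 4/(F + F) = -12 + 4/((2*F)) = -12 + 4*(1/(2*F)) = -12 + 2/F)
sqrt(I(53) + 89) = sqrt((-12 + 2/53) + 89) = sqrt(-634/53 + 89) = sqrt(4083/53) = sqrt(216399)/53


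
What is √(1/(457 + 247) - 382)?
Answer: I*√2958197/88 ≈ 19.545*I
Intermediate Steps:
√(1/(457 + 247) - 382) = √(1/704 - 382) = √(-268927/704) = I*√2958197/88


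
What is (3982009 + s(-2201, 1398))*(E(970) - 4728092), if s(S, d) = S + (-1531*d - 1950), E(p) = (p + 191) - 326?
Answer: -8686429282640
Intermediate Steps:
E(p) = -135 + p (E(p) = (191 + p) - 326 = -135 + p)
s(S, d) = -1950 + S - 1531*d (s(S, d) = S + (-1950 - 1531*d) = -1950 + S - 1531*d)
(3982009 + s(-2201, 1398))*(E(970) - 4728092) = (3982009 + (-1950 - 2201 - 1531*1398))*((-135 + 970) - 4728092) = (3982009 + (-1950 - 2201 - 2140338))*(835 - 4728092) = (3982009 - 2144489)*(-4727257) = 1837520*(-4727257) = -8686429282640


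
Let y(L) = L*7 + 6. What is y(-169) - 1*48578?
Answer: -49755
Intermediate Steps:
y(L) = 6 + 7*L (y(L) = 7*L + 6 = 6 + 7*L)
y(-169) - 1*48578 = (6 + 7*(-169)) - 1*48578 = (6 - 1183) - 48578 = -1177 - 48578 = -49755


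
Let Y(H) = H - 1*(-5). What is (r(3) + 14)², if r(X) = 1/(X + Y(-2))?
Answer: 7225/36 ≈ 200.69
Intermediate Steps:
Y(H) = 5 + H (Y(H) = H + 5 = 5 + H)
r(X) = 1/(3 + X) (r(X) = 1/(X + (5 - 2)) = 1/(X + 3) = 1/(3 + X))
(r(3) + 14)² = (1/(3 + 3) + 14)² = (1/6 + 14)² = (⅙ + 14)² = (85/6)² = 7225/36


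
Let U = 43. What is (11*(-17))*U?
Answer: -8041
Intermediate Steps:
(11*(-17))*U = (11*(-17))*43 = -187*43 = -8041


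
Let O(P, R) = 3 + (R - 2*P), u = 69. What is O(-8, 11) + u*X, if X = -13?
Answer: -867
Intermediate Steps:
O(P, R) = 3 + R - 2*P
O(-8, 11) + u*X = (3 + 11 - 2*(-8)) + 69*(-13) = (3 + 11 + 16) - 897 = 30 - 897 = -867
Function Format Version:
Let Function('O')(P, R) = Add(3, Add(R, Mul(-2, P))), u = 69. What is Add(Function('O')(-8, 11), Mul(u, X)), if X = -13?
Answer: -867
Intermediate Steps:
Function('O')(P, R) = Add(3, R, Mul(-2, P))
Add(Function('O')(-8, 11), Mul(u, X)) = Add(Add(3, 11, Mul(-2, -8)), Mul(69, -13)) = Add(Add(3, 11, 16), -897) = Add(30, -897) = -867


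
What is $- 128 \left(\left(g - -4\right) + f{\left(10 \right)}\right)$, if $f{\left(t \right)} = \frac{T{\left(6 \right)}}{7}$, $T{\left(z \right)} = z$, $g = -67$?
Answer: $\frac{55680}{7} \approx 7954.3$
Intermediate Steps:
$f{\left(t \right)} = \frac{6}{7}$
$- 128 \left(\left(g - -4\right) + f{\left(10 \right)}\right) = - 128 \left(\left(-67 - -4\right) + \frac{6}{7}\right) = - 128 \left(\left(-67 + 4\right) + \frac{6}{7}\right) = - 128 \left(-63 + \frac{6}{7}\right) = \left(-128\right) \left(- \frac{435}{7}\right) = \frac{55680}{7}$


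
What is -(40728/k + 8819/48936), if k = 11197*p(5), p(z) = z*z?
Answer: -4461723983/13698409800 ≈ -0.32571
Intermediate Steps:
p(z) = z²
k = 279925 (k = 11197*5² = 11197*25 = 279925)
-(40728/k + 8819/48936) = -(40728/279925 + 8819/48936) = -1*4461723983/13698409800 = -4461723983/13698409800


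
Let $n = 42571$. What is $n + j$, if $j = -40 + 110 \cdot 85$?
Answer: $51881$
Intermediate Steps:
$j = 9310$ ($j = -40 + 9350 = 9310$)
$n + j = 42571 + 9310 = 51881$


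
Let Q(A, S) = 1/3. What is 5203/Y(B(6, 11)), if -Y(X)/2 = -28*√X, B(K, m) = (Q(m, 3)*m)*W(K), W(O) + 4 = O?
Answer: 473*√66/112 ≈ 34.310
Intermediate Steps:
Q(A, S) = ⅓
W(O) = -4 + O
B(K, m) = m*(-4 + K)/3 (B(K, m) = (m/3)*(-4 + K) = m*(-4 + K)/3)
Y(X) = 56*√X (Y(X) = -(-56)*√X = 56*√X)
5203/Y(B(6, 11)) = 5203/((56*√((⅓)*11*(-4 + 6)))) = 5203/((56*√((⅓)*11*2))) = 5203/((56*√(22/3))) = 5203/((56*(√66/3))) = 5203/((56*√66/3)) = 5203*(√66/1232) = 473*√66/112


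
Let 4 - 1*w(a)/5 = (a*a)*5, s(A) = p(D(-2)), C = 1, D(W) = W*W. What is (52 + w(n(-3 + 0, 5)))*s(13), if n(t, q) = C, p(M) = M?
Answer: 188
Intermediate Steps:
D(W) = W²
s(A) = 4 (s(A) = (-2)² = 4)
n(t, q) = 1
w(a) = 20 - 25*a² (w(a) = 20 - 5*a*a*5 = 20 - 5*a²*5 = 20 - 25*a²)
(52 + w(n(-3 + 0, 5)))*s(13) = (52 + (20 - 25*1²))*4 = (52 + (20 - 25*1))*4 = (52 + (20 - 25))*4 = (52 - 5)*4 = 47*4 = 188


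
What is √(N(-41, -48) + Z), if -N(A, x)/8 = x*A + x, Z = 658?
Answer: I*√14702 ≈ 121.25*I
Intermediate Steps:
N(A, x) = -8*x - 8*A*x (N(A, x) = -8*(x*A + x) = -8*(A*x + x) = -8*(x + A*x) = -8*x - 8*A*x)
√(N(-41, -48) + Z) = √(-8*(-48)*(1 - 41) + 658) = √(-8*(-48)*(-40) + 658) = √(-15360 + 658) = √(-14702) = I*√14702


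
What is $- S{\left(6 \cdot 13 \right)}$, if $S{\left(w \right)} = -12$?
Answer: $12$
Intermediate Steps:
$- S{\left(6 \cdot 13 \right)} = \left(-1\right) \left(-12\right) = 12$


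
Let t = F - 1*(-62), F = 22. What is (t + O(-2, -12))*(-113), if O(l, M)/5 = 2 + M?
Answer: -3842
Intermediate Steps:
O(l, M) = 10 + 5*M (O(l, M) = 5*(2 + M) = 10 + 5*M)
t = 84 (t = 22 - 1*(-62) = 22 + 62 = 84)
(t + O(-2, -12))*(-113) = (84 + (10 + 5*(-12)))*(-113) = (84 + (10 - 60))*(-113) = (84 - 50)*(-113) = 34*(-113) = -3842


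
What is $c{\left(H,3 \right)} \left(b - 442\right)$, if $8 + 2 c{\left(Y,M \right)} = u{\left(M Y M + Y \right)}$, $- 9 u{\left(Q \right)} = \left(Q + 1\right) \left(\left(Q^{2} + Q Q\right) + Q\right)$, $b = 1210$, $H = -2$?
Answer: $629248$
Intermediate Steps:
$u{\left(Q \right)} = - \frac{\left(1 + Q\right) \left(Q + 2 Q^{2}\right)}{9}$ ($u{\left(Q \right)} = - \frac{\left(Q + 1\right) \left(\left(Q^{2} + Q Q\right) + Q\right)}{9} = - \frac{\left(1 + Q\right) \left(\left(Q^{2} + Q^{2}\right) + Q\right)}{9} = - \frac{\left(1 + Q\right) \left(2 Q^{2} + Q\right)}{9} = - \frac{\left(1 + Q\right) \left(Q + 2 Q^{2}\right)}{9}$)
$c{\left(Y,M \right)} = -4 - \frac{\left(Y + Y M^{2}\right) \left(1 + 2 \left(Y + Y M^{2}\right)^{2} + 3 Y + 3 Y M^{2}\right)}{18}$ ($c{\left(Y,M \right)} = -4 + \frac{\left(- \frac{1}{9}\right) \left(M Y M + Y\right) \left(1 + 2 \left(M Y M + Y\right)^{2} + 3 \left(M Y M + Y\right)\right)}{2} = -4 + \frac{\left(- \frac{1}{9}\right) \left(Y M^{2} + Y\right) \left(1 + 2 \left(Y M^{2} + Y\right)^{2} + 3 \left(Y M^{2} + Y\right)\right)}{2} = -4 + \frac{\left(- \frac{1}{9}\right) \left(Y + Y M^{2}\right) \left(1 + 2 \left(Y + Y M^{2}\right)^{2} + 3 \left(Y + Y M^{2}\right)\right)}{2} = -4 + \frac{\left(- \frac{1}{9}\right) \left(Y + Y M^{2}\right) \left(1 + 2 \left(Y + Y M^{2}\right)^{2} + \left(3 Y + 3 Y M^{2}\right)\right)}{2} = -4 + \frac{\left(- \frac{1}{9}\right) \left(Y + Y M^{2}\right) \left(1 + 2 \left(Y + Y M^{2}\right)^{2} + 3 Y + 3 Y M^{2}\right)}{2} = -4 - \frac{\left(Y + Y M^{2}\right) \left(1 + 2 \left(Y + Y M^{2}\right)^{2} + 3 Y + 3 Y M^{2}\right)}{18}$)
$c{\left(H,3 \right)} \left(b - 442\right) = \left(-4 - - \frac{\left(1 + 3^{2}\right) \left(1 + 2 \left(-2\right)^{2} \left(1 + 3^{2}\right)^{2} + 3 \left(-2\right) \left(1 + 3^{2}\right)\right)}{9}\right) \left(1210 - 442\right) = \left(-4 - - \frac{\left(1 + 9\right) \left(1 + 2 \cdot 4 \left(1 + 9\right)^{2} + 3 \left(-2\right) \left(1 + 9\right)\right)}{9}\right) 768 = \left(-4 - \left(- \frac{1}{9}\right) 10 \left(1 + 2 \cdot 4 \cdot 10^{2} + 3 \left(-2\right) 10\right)\right) 768 = \left(-4 - \left(- \frac{1}{9}\right) 10 \left(1 + 2 \cdot 4 \cdot 100 - 60\right)\right) 768 = \left(-4 - \left(- \frac{1}{9}\right) 10 \left(1 + 800 - 60\right)\right) 768 = \left(-4 - \left(- \frac{1}{9}\right) 10 \cdot 741\right) 768 = \left(-4 + \frac{2470}{3}\right) 768 = \frac{2458}{3} \cdot 768 = 629248$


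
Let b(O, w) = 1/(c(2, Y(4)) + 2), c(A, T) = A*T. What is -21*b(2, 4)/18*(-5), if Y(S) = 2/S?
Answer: 35/18 ≈ 1.9444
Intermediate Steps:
b(O, w) = ⅓ (b(O, w) = 1/(2*(2/4) + 2) = 1/(2*(2*(¼)) + 2) = 1/(2*(½) + 2) = 1/(1 + 2) = 1/3 = ⅓)
-21*b(2, 4)/18*(-5) = -7/18*(-5) = 35/18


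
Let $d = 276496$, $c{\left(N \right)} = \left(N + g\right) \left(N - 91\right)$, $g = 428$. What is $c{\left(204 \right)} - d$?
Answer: $-205080$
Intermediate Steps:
$c{\left(N \right)} = \left(-91 + N\right) \left(428 + N\right)$ ($c{\left(N \right)} = \left(N + 428\right) \left(N - 91\right) = \left(428 + N\right) \left(-91 + N\right) = \left(-91 + N\right) \left(428 + N\right)$)
$c{\left(204 \right)} - d = \left(-38948 + 204^{2} + 337 \cdot 204\right) - 276496 = \left(-38948 + 41616 + 68748\right) - 276496 = 71416 - 276496 = -205080$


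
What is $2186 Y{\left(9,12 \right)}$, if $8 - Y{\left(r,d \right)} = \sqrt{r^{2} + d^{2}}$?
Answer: $-15302$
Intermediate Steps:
$Y{\left(r,d \right)} = 8 - \sqrt{d^{2} + r^{2}}$ ($Y{\left(r,d \right)} = 8 - \sqrt{r^{2} + d^{2}} = 8 - \sqrt{d^{2} + r^{2}}$)
$2186 Y{\left(9,12 \right)} = 2186 \left(8 - \sqrt{12^{2} + 9^{2}}\right) = 2186 \left(8 - \sqrt{144 + 81}\right) = 2186 \left(8 - \sqrt{225}\right) = 2186 \left(8 - 15\right) = 2186 \left(-7\right) = -15302$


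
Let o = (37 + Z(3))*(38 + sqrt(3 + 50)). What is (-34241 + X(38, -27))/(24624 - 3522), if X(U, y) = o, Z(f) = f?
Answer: -10907/7034 + 20*sqrt(53)/10551 ≈ -1.5368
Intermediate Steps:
o = 1520 + 40*sqrt(53) (o = (37 + 3)*(38 + sqrt(3 + 50)) = 40*(38 + sqrt(53)) = 1520 + 40*sqrt(53) ≈ 1811.2)
X(U, y) = 1520 + 40*sqrt(53)
(-34241 + X(38, -27))/(24624 - 3522) = (-34241 + (1520 + 40*sqrt(53)))/(24624 - 3522) = (-32721 + 40*sqrt(53))/21102 = (-32721 + 40*sqrt(53))*(1/21102) = -10907/7034 + 20*sqrt(53)/10551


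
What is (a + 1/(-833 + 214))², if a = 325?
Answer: 40470978276/383161 ≈ 1.0562e+5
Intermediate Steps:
(a + 1/(-833 + 214))² = (325 + 1/(-833 + 214))² = (325 + 1/(-619))² = (325 - 1/619)² = (201174/619)² = 40470978276/383161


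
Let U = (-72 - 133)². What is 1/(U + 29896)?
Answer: 1/71921 ≈ 1.3904e-5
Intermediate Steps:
U = 42025 (U = (-205)² = 42025)
1/(U + 29896) = 1/(42025 + 29896) = 1/71921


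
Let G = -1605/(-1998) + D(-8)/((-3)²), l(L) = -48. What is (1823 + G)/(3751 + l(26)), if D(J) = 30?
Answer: 173839/352314 ≈ 0.49342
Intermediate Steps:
G = 2755/666 (G = -1605/(-1998) + 30/((-3)²) = -1605*(-1/1998) + 30/9 = 535/666 + 30*(⅑) = 535/666 + 10/3 = 2755/666 ≈ 4.1366)
(1823 + G)/(3751 + l(26)) = (1823 + 2755/666)/(3751 - 48) = (1216873/666)/3703 = (1216873/666)*(1/3703) = 173839/352314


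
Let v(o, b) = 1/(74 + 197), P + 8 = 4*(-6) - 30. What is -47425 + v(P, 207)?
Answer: -12852174/271 ≈ -47425.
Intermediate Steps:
P = -62 (P = -8 + (4*(-6) - 30) = -8 + (-24 - 30) = -8 - 54 = -62)
v(o, b) = 1/271
-47425 + v(P, 207) = -47425 + 1/271 = -12852174/271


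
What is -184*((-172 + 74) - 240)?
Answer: 62192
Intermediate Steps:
-184*((-172 + 74) - 240) = -184*(-98 - 240) = -184*(-338) = 62192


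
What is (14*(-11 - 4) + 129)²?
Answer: 6561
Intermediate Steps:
(14*(-11 - 4) + 129)² = (14*(-15) + 129)² = (-210 + 129)² = (-81)² = 6561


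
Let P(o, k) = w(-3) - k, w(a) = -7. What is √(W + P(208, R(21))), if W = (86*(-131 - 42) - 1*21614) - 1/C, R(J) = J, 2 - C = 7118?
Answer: 19*I*√1280664741/3558 ≈ 191.1*I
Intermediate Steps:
C = -7116 (C = 2 - 1*7118 = 2 - 7118 = -7116)
P(o, k) = -7 - k
W = -259677071/7116 (W = (86*(-131 - 42) - 1*21614) - 1/(-7116) = (86*(-173) - 21614) - 1*(-1/7116) = (-14878 - 21614) + 1/7116 = -36492 + 1/7116 = -259677071/7116 ≈ -36492.)
√(W + P(208, R(21))) = √(-259677071/7116 + (-7 - 1*21)) = √(-259677071/7116 + (-7 - 21)) = √(-259677071/7116 - 28) = √(-259876319/7116) = 19*I*√1280664741/3558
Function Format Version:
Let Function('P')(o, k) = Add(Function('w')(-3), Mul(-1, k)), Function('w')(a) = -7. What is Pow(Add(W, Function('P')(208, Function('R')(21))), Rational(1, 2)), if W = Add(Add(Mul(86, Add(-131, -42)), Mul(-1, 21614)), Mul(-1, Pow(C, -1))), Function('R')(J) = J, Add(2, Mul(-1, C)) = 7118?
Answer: Mul(Rational(19, 3558), I, Pow(1280664741, Rational(1, 2))) ≈ Mul(191.10, I)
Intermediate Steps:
C = -7116 (C = Add(2, Mul(-1, 7118)) = Add(2, -7118) = -7116)
Function('P')(o, k) = Add(-7, Mul(-1, k))
W = Rational(-259677071, 7116) (W = Add(Add(Mul(86, Add(-131, -42)), Mul(-1, 21614)), Mul(-1, Pow(-7116, -1))) = Add(Add(Mul(86, -173), -21614), Mul(-1, Rational(-1, 7116))) = Add(Add(-14878, -21614), Rational(1, 7116)) = Add(-36492, Rational(1, 7116)) = Rational(-259677071, 7116) ≈ -36492.)
Pow(Add(W, Function('P')(208, Function('R')(21))), Rational(1, 2)) = Pow(Add(Rational(-259677071, 7116), Add(-7, Mul(-1, 21))), Rational(1, 2)) = Pow(Add(Rational(-259677071, 7116), Add(-7, -21)), Rational(1, 2)) = Pow(Add(Rational(-259677071, 7116), -28), Rational(1, 2)) = Pow(Rational(-259876319, 7116), Rational(1, 2)) = Mul(Rational(19, 3558), I, Pow(1280664741, Rational(1, 2)))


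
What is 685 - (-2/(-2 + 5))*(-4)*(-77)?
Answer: 2671/3 ≈ 890.33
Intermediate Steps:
685 - (-2/(-2 + 5))*(-4)*(-77) = 685 - (-2/3)*(-4)*(-77) = 685 - ((1/3)*(-2))*(-4)*(-77) = 685 - (-2/3*(-4))*(-77) = 685 - 8*(-77)/3 = 685 - 1*(-616/3) = 685 + 616/3 = 2671/3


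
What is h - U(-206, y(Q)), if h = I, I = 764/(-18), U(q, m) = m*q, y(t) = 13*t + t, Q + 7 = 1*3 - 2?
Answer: -156118/9 ≈ -17346.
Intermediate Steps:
Q = -6 (Q = -7 + (1*3 - 2) = -7 + (3 - 2) = -7 + 1 = -6)
y(t) = 14*t
I = -382/9 (I = 764*(-1/18) = -382/9 ≈ -42.444)
h = -382/9 ≈ -42.444
h - U(-206, y(Q)) = -382/9 - 14*(-6)*(-206) = -382/9 - (-84)*(-206) = -382/9 - 1*17304 = -382/9 - 17304 = -156118/9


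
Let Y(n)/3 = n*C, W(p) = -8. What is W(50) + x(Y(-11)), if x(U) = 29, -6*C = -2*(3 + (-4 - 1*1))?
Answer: 21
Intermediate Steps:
C = -⅔ (C = -(-1)*(3 + (-4 - 1*1))/3 = -(-1)*(3 + (-4 - 1))/3 = -(-1)*(3 - 5)/3 = -(-1)*(-2)/3 = -⅙*4 = -⅔ ≈ -0.66667)
Y(n) = -2*n (Y(n) = 3*(n*(-⅔)) = 3*(-2*n/3) = -2*n)
W(50) + x(Y(-11)) = -8 + 29 = 21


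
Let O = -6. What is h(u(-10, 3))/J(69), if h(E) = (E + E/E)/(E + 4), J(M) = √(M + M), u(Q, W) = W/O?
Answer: √138/966 ≈ 0.012161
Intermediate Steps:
u(Q, W) = -W/6 (u(Q, W) = W/(-6) = W*(-⅙) = -W/6)
J(M) = √2*√M (J(M) = √(2*M) = √2*√M)
h(E) = (1 + E)/(4 + E) (h(E) = (E + 1)/(4 + E) = (1 + E)/(4 + E))
h(u(-10, 3))/J(69) = ((1 - ⅙*3)/(4 - ⅙*3))/((√2*√69)) = ((1 - ½)/(4 - ½))/(√138) = ((½)/(7/2))*(√138/138) = ((2/7)*(½))*(√138/138) = (√138/138)/7 = √138/966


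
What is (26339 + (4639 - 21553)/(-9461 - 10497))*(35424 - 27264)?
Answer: 126165762240/587 ≈ 2.1493e+8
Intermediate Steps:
(26339 + (4639 - 21553)/(-9461 - 10497))*(35424 - 27264) = (26339 - 16914/(-19958))*8160 = (26339 - 16914*(-1/19958))*8160 = (26339 + 8457/9979)*8160 = (262845338/9979)*8160 = 126165762240/587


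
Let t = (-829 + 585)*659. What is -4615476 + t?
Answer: -4776272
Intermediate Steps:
t = -160796 (t = -244*659 = -160796)
-4615476 + t = -4615476 - 160796 = -4776272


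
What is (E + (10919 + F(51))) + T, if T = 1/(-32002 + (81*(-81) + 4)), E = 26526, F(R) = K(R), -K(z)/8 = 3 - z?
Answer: 1458648410/38559 ≈ 37829.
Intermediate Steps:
K(z) = -24 + 8*z (K(z) = -8*(3 - z) = -24 + 8*z)
F(R) = -24 + 8*R
T = -1/38559 (T = 1/(-32002 + (-6561 + 4)) = 1/(-32002 - 6557) = 1/(-38559) = -1/38559 ≈ -2.5934e-5)
(E + (10919 + F(51))) + T = (26526 + (10919 + (-24 + 8*51))) - 1/38559 = (26526 + (10919 + (-24 + 408))) - 1/38559 = (26526 + (10919 + 384)) - 1/38559 = (26526 + 11303) - 1/38559 = 37829 - 1/38559 = 1458648410/38559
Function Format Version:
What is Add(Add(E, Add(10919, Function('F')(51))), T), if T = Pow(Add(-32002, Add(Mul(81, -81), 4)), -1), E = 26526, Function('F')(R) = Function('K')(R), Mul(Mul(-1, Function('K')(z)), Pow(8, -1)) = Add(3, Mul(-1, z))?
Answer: Rational(1458648410, 38559) ≈ 37829.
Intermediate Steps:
Function('K')(z) = Add(-24, Mul(8, z)) (Function('K')(z) = Mul(-8, Add(3, Mul(-1, z))) = Add(-24, Mul(8, z)))
Function('F')(R) = Add(-24, Mul(8, R))
T = Rational(-1, 38559) (T = Pow(Add(-32002, Add(-6561, 4)), -1) = Pow(Add(-32002, -6557), -1) = Pow(-38559, -1) = Rational(-1, 38559) ≈ -2.5934e-5)
Add(Add(E, Add(10919, Function('F')(51))), T) = Add(Add(26526, Add(10919, Add(-24, Mul(8, 51)))), Rational(-1, 38559)) = Add(Add(26526, Add(10919, Add(-24, 408))), Rational(-1, 38559)) = Add(Add(26526, Add(10919, 384)), Rational(-1, 38559)) = Add(Add(26526, 11303), Rational(-1, 38559)) = Add(37829, Rational(-1, 38559)) = Rational(1458648410, 38559)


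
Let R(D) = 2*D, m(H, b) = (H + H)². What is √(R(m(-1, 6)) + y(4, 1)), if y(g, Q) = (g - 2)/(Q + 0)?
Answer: √10 ≈ 3.1623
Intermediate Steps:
y(g, Q) = (-2 + g)/Q
m(H, b) = 4*H² (m(H, b) = (2*H)² = 4*H²)
√(R(m(-1, 6)) + y(4, 1)) = √(2*(4*(-1)²) + (-2 + 4)/1) = √(2*(4*1) + 1*2) = √(2*4 + 2) = √(8 + 2) = √10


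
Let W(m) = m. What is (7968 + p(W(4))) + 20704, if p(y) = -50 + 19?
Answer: 28641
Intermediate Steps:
p(y) = -31
(7968 + p(W(4))) + 20704 = (7968 - 31) + 20704 = 7937 + 20704 = 28641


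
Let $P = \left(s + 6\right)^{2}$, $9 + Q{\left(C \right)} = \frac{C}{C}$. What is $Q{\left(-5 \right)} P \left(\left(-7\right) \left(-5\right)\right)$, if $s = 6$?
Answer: $-40320$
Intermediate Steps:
$Q{\left(C \right)} = -8$ ($Q{\left(C \right)} = -9 + \frac{C}{C} = -9 + 1 = -8$)
$P = 144$ ($P = \left(6 + 6\right)^{2} = 12^{2} = 144$)
$Q{\left(-5 \right)} P \left(\left(-7\right) \left(-5\right)\right) = \left(-8\right) 144 \left(\left(-7\right) \left(-5\right)\right) = \left(-1152\right) 35 = -40320$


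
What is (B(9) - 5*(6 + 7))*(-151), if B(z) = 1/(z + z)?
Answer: 176519/18 ≈ 9806.6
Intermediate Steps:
B(z) = 1/(2*z)
(B(9) - 5*(6 + 7))*(-151) = ((½)/9 - 5*(6 + 7))*(-151) = ((½)*(⅑) - 5*13)*(-151) = (1/18 - 65)*(-151) = -1169/18*(-151) = 176519/18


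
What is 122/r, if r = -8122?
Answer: -61/4061 ≈ -0.015021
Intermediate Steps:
122/r = 122/(-8122) = 122*(-1/8122) = -61/4061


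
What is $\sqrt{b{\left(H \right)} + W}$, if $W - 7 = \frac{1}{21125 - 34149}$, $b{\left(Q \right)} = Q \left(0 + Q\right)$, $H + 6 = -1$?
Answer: $\frac{\sqrt{593685202}}{3256} \approx 7.4833$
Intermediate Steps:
$H = -7$ ($H = -6 - 1 = -7$)
$b{\left(Q \right)} = Q^{2}$ ($b{\left(Q \right)} = Q Q = Q^{2}$)
$W = \frac{91167}{13024}$ ($W = 7 + \frac{1}{21125 - 34149} = 7 + \frac{1}{-13024} = 7 - \frac{1}{13024} = \frac{91167}{13024} \approx 6.9999$)
$\sqrt{b{\left(H \right)} + W} = \sqrt{\left(-7\right)^{2} + \frac{91167}{13024}} = \sqrt{49 + \frac{91167}{13024}} = \sqrt{\frac{729343}{13024}} = \frac{\sqrt{593685202}}{3256}$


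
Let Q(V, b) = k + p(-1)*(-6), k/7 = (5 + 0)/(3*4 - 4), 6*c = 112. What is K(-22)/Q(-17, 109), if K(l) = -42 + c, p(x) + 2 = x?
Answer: -560/537 ≈ -1.0428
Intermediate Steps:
c = 56/3 (c = (⅙)*112 = 56/3 ≈ 18.667)
p(x) = -2 + x
K(l) = -70/3 (K(l) = -42 + 56/3 = -70/3)
k = 35/8 (k = 7*((5 + 0)/(3*4 - 4)) = 7*(5/(12 - 4)) = 7*(5/8) = 35/8 ≈ 4.3750)
Q(V, b) = 179/8 (Q(V, b) = 35/8 + (-2 - 1)*(-6) = 35/8 - 3*(-6) = 35/8 + 18 = 179/8)
K(-22)/Q(-17, 109) = -70/(3*179/8) = -70/3*8/179 = -560/537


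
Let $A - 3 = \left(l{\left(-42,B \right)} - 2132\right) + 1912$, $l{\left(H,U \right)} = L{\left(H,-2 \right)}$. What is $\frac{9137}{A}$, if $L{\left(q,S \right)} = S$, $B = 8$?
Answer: $- \frac{9137}{219} \approx -41.721$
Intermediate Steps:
$l{\left(H,U \right)} = -2$
$A = -219$ ($A = 3 + \left(\left(-2 - 2132\right) + 1912\right) = 3 + \left(-2134 + 1912\right) = 3 - 222 = -219$)
$\frac{9137}{A} = \frac{9137}{-219} = 9137 \left(- \frac{1}{219}\right) = - \frac{9137}{219}$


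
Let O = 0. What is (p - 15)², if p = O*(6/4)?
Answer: 225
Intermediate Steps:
p = 0 (p = 0*(6/4) = 0*(6*(¼)) = 0*(3/2) = 0)
(p - 15)² = (0 - 15)² = (-15)² = 225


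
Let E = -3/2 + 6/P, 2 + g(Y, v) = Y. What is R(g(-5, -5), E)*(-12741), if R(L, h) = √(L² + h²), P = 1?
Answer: -12741*√277/2 ≈ -1.0603e+5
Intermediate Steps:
g(Y, v) = -2 + Y
E = 9/2 (E = -3/2 + 6/1 = -3*½ + 6*1 = -3/2 + 6 = 9/2 ≈ 4.5000)
R(g(-5, -5), E)*(-12741) = √((-2 - 5)² + (9/2)²)*(-12741) = √((-7)² + 81/4)*(-12741) = √(49 + 81/4)*(-12741) = √(277/4)*(-12741) = (√277/2)*(-12741) = -12741*√277/2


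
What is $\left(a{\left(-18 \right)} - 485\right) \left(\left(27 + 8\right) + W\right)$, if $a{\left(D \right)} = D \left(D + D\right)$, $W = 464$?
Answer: $81337$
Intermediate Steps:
$a{\left(D \right)} = 2 D^{2}$ ($a{\left(D \right)} = D 2 D = 2 D^{2}$)
$\left(a{\left(-18 \right)} - 485\right) \left(\left(27 + 8\right) + W\right) = \left(2 \left(-18\right)^{2} - 485\right) \left(\left(27 + 8\right) + 464\right) = \left(2 \cdot 324 - 485\right) \left(35 + 464\right) = \left(648 - 485\right) 499 = 163 \cdot 499 = 81337$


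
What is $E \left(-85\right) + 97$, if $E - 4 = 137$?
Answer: $-11888$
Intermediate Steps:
$E = 141$ ($E = 4 + 137 = 141$)
$E \left(-85\right) + 97 = 141 \left(-85\right) + 97 = -11985 + 97 = -11888$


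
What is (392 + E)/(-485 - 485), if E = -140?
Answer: -126/485 ≈ -0.25979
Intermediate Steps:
(392 + E)/(-485 - 485) = (392 - 140)/(-485 - 485) = 252/(-970) = 252*(-1/970) = -126/485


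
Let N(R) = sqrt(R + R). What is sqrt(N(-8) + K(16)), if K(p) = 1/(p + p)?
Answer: sqrt(2 + 256*I)/8 ≈ 1.4197 + 1.4087*I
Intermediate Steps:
K(p) = 1/(2*p)
N(R) = sqrt(2)*sqrt(R) (N(R) = sqrt(2*R) = sqrt(2)*sqrt(R))
sqrt(N(-8) + K(16)) = sqrt(sqrt(2)*sqrt(-8) + (1/2)/16) = sqrt(sqrt(2)*(2*I*sqrt(2)) + (1/2)*(1/16)) = sqrt(4*I + 1/32) = sqrt(1/32 + 4*I)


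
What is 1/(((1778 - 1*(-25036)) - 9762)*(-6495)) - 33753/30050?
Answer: -373823726327/332811983700 ≈ -1.1232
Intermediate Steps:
1/(((1778 - 1*(-25036)) - 9762)*(-6495)) - 33753/30050 = -1/6495/((1778 + 25036) - 9762) - 33753*1/30050 = -1/6495/(26814 - 9762) - 33753/30050 = -1/6495/17052 - 33753/30050 = (1/17052)*(-1/6495) - 33753/30050 = -1/110752740 - 33753/30050 = -373823726327/332811983700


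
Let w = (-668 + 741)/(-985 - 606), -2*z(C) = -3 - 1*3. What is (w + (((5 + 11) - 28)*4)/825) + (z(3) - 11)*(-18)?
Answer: 62958069/437525 ≈ 143.90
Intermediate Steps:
z(C) = 3 (z(C) = -(-3 - 1*3)/2 = -(-3 - 3)/2 = -½*(-6) = 3)
w = -73/1591 (w = 73/(-1591) = 73*(-1/1591) = -73/1591 ≈ -0.045883)
(w + (((5 + 11) - 28)*4)/825) + (z(3) - 11)*(-18) = (-73/1591 + (((5 + 11) - 28)*4)/825) + (3 - 11)*(-18) = (-73/1591 + ((16 - 28)*4)*(1/825)) - 8*(-18) = (-73/1591 - 12*4*(1/825)) + 144 = (-73/1591 - 48*1/825) + 144 = (-73/1591 - 16/275) + 144 = -45531/437525 + 144 = 62958069/437525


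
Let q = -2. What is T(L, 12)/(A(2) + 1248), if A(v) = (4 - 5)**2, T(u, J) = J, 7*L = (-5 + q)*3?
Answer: 12/1249 ≈ 0.0096077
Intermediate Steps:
L = -3 (L = ((-5 - 2)*3)/7 = (-7*3)/7 = (1/7)*(-21) = -3)
A(v) = 1 (A(v) = (-1)**2 = 1)
T(L, 12)/(A(2) + 1248) = 12/(1 + 1248) = 12/1249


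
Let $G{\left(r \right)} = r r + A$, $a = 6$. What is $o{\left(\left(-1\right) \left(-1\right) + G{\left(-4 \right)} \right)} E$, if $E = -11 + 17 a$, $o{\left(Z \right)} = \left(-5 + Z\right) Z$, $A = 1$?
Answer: $21294$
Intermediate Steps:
$G{\left(r \right)} = 1 + r^{2}$ ($G{\left(r \right)} = r r + 1 = r^{2} + 1 = 1 + r^{2}$)
$o{\left(Z \right)} = Z \left(-5 + Z\right)$
$E = 91$ ($E = -11 + 17 \cdot 6 = -11 + 102 = 91$)
$o{\left(\left(-1\right) \left(-1\right) + G{\left(-4 \right)} \right)} E = \left(\left(-1\right) \left(-1\right) + \left(1 + \left(-4\right)^{2}\right)\right) \left(-5 + \left(\left(-1\right) \left(-1\right) + \left(1 + \left(-4\right)^{2}\right)\right)\right) 91 = \left(1 + \left(1 + 16\right)\right) \left(-5 + \left(1 + \left(1 + 16\right)\right)\right) 91 = \left(1 + 17\right) \left(-5 + \left(1 + 17\right)\right) 91 = 18 \left(-5 + 18\right) 91 = 18 \cdot 13 \cdot 91 = 234 \cdot 91 = 21294$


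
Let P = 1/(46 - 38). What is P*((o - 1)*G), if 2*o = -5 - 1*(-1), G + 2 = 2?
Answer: 0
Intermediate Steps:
G = 0 (G = -2 + 2 = 0)
o = -2 (o = (-5 - 1*(-1))/2 = (-5 + 1)/2 = (½)*(-4) = -2)
P = ⅛ (P = 1/8 = ⅛ ≈ 0.12500)
P*((o - 1)*G) = ((-2 - 1)*0)/8 = (-3*0)/8 = (⅛)*0 = 0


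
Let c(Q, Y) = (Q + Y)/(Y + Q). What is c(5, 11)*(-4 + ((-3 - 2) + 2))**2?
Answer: 49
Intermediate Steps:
c(Q, Y) = 1 (c(Q, Y) = (Q + Y)/(Q + Y) = 1)
c(5, 11)*(-4 + ((-3 - 2) + 2))**2 = 1*(-4 + ((-3 - 2) + 2))**2 = 1*(-4 + (-5 + 2))**2 = 1*(-4 - 3)**2 = 1*(-7)**2 = 1*49 = 49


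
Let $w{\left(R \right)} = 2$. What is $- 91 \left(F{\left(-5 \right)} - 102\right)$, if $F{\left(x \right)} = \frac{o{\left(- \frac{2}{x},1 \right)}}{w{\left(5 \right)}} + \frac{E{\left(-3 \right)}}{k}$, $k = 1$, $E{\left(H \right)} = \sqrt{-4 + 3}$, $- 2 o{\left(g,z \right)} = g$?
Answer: $\frac{92911}{10} - 91 i \approx 9291.1 - 91.0 i$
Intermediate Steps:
$o{\left(g,z \right)} = - \frac{g}{2}$
$E{\left(H \right)} = i$ ($E{\left(H \right)} = \sqrt{-1} = i$)
$F{\left(x \right)} = i + \frac{1}{2 x}$ ($F{\left(x \right)} = \frac{\left(- \frac{1}{2}\right) \left(- \frac{2}{x}\right)}{2} + \frac{i}{1} = \frac{1}{x} \frac{1}{2} + i 1 = \frac{1}{2 x} + i = i + \frac{1}{2 x}$)
$- 91 \left(F{\left(-5 \right)} - 102\right) = - 91 \left(\left(i + \frac{1}{2 \left(-5\right)}\right) - 102\right) = - 91 \left(\left(i + \frac{1}{2} \left(- \frac{1}{5}\right)\right) - 102\right) = - 91 \left(\left(i - \frac{1}{10}\right) - 102\right) = - 91 \left(\left(- \frac{1}{10} + i\right) - 102\right) = - 91 \left(- \frac{1021}{10} + i\right) = \frac{92911}{10} - 91 i$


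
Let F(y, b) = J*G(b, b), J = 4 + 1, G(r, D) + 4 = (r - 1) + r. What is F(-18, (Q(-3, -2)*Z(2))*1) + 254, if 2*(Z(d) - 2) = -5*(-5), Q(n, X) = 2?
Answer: 519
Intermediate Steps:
G(r, D) = -5 + 2*r (G(r, D) = -4 + ((r - 1) + r) = -4 + ((-1 + r) + r) = -4 + (-1 + 2*r) = -5 + 2*r)
J = 5
Z(d) = 29/2 (Z(d) = 2 + (-5*(-5))/2 = 2 + (½)*25 = 2 + 25/2 = 29/2)
F(y, b) = -25 + 10*b (F(y, b) = 5*(-5 + 2*b) = -25 + 10*b)
F(-18, (Q(-3, -2)*Z(2))*1) + 254 = (-25 + 10*((2*(29/2))*1)) + 254 = (-25 + 10*(29*1)) + 254 = (-25 + 10*29) + 254 = (-25 + 290) + 254 = 265 + 254 = 519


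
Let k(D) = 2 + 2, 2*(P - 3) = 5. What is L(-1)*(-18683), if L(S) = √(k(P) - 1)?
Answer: -18683*√3 ≈ -32360.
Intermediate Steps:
P = 11/2 (P = 3 + (½)*5 = 3 + 5/2 = 11/2 ≈ 5.5000)
k(D) = 4
L(S) = √3 (L(S) = √(4 - 1) = √3)
L(-1)*(-18683) = √3*(-18683) = -18683*√3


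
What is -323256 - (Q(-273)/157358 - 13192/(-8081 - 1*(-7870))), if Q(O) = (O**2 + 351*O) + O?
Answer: -10734990939827/33202538 ≈ -3.2332e+5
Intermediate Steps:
Q(O) = O**2 + 352*O
-323256 - (Q(-273)/157358 - 13192/(-8081 - 1*(-7870))) = -323256 - (-273*(352 - 273)/157358 - 13192/(-8081 - 1*(-7870))) = -323256 - (-273*79*(1/157358) - 13192/(-8081 + 7870)) = -323256 - (-21567*1/157358 - 13192/(-211)) = -323256 - (-21567/157358 - 13192*(-1/211)) = -323256 - (-21567/157358 + 13192/211) = -323256 - 1*2071316099/33202538 = -323256 - 2071316099/33202538 = -10734990939827/33202538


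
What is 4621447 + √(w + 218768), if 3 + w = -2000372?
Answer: 4621447 + I*√1781607 ≈ 4.6214e+6 + 1334.8*I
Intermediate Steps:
w = -2000375 (w = -3 - 2000372 = -2000375)
4621447 + √(w + 218768) = 4621447 + √(-2000375 + 218768) = 4621447 + √(-1781607) = 4621447 + I*√1781607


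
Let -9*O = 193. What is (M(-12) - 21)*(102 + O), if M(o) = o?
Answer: -7975/3 ≈ -2658.3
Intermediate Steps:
O = -193/9 (O = -⅑*193 = -193/9 ≈ -21.444)
(M(-12) - 21)*(102 + O) = (-12 - 21)*(102 - 193/9) = -33*725/9 = -7975/3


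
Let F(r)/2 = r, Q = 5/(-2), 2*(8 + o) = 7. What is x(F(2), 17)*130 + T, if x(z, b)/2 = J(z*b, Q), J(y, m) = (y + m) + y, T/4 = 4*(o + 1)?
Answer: 34654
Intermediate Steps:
o = -9/2 (o = -8 + (½)*7 = -8 + 7/2 = -9/2 ≈ -4.5000)
Q = -5/2 (Q = 5*(-½) = -5/2 ≈ -2.5000)
F(r) = 2*r
T = -56 (T = 4*(4*(-9/2 + 1)) = 4*(4*(-7/2)) = 4*(-14) = -56)
J(y, m) = m + 2*y (J(y, m) = (m + y) + y = m + 2*y)
x(z, b) = -5 + 4*b*z (x(z, b) = 2*(-5/2 + 2*(z*b)) = 2*(-5/2 + 2*(b*z)) = 2*(-5/2 + 2*b*z) = -5 + 4*b*z)
x(F(2), 17)*130 + T = (-5 + 4*17*(2*2))*130 - 56 = (-5 + 4*17*4)*130 - 56 = (-5 + 272)*130 - 56 = 267*130 - 56 = 34710 - 56 = 34654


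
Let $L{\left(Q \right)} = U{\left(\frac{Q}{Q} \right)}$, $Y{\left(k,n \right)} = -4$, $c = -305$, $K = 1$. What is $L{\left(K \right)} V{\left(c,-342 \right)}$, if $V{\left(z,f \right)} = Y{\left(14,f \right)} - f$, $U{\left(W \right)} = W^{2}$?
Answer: $338$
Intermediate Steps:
$V{\left(z,f \right)} = -4 - f$
$L{\left(Q \right)} = 1$ ($L{\left(Q \right)} = \left(\frac{Q}{Q}\right)^{2} = 1^{2} = 1$)
$L{\left(K \right)} V{\left(c,-342 \right)} = 1 \left(-4 - -342\right) = 1 \left(-4 + 342\right) = 1 \cdot 338 = 338$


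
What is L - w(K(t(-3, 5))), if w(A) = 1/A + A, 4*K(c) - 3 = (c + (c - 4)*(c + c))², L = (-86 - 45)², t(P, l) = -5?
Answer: 27744677/1807 ≈ 15354.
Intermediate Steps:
L = 17161 (L = (-131)² = 17161)
K(c) = ¾ + (c + 2*c*(-4 + c))²/4 (K(c) = ¾ + (c + (c - 4)*(c + c))²/4 = ¾ + (c + (-4 + c)*(2*c))²/4 = ¾ + (c + 2*c*(-4 + c))²/4)
w(A) = A + 1/A
L - w(K(t(-3, 5))) = 17161 - ((¾ + (¼)*(-5)²*(-7 + 2*(-5))²) + 1/(¾ + (¼)*(-5)²*(-7 + 2*(-5))²)) = 17161 - ((¾ + (¼)*25*(-7 - 10)²) + 1/(¾ + (¼)*25*(-7 - 10)²)) = 17161 - ((¾ + (¼)*25*(-17)²) + 1/(¾ + (¼)*25*(-17)²)) = 17161 - ((¾ + (¼)*25*289) + 1/(¾ + (¼)*25*289)) = 17161 - ((¾ + 7225/4) + 1/(¾ + 7225/4)) = 17161 - (1807 + 1/1807) = 17161 - 1*3265250/1807 = 17161 - 3265250/1807 = 27744677/1807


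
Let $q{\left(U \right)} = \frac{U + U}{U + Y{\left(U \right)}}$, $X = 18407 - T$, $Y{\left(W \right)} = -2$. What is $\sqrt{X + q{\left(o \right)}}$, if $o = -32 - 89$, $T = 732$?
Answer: $\frac{\sqrt{267434841}}{123} \approx 132.95$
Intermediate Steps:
$X = 17675$ ($X = 18407 - 732 = 17675$)
$o = -121$ ($o = -32 - 89 = -121$)
$q{\left(U \right)} = \frac{2 U}{-2 + U}$ ($q{\left(U \right)} = \frac{U + U}{U - 2} = \frac{2 U}{-2 + U}$)
$\sqrt{X + q{\left(o \right)}} = \sqrt{17675 + 2 \left(-121\right) \frac{1}{-2 - 121}} = \sqrt{17675 + 2 \left(-121\right) \frac{1}{-123}} = \sqrt{17675 + 2 \left(-121\right) \left(- \frac{1}{123}\right)} = \sqrt{17675 + \frac{242}{123}} = \sqrt{\frac{2174267}{123}} = \frac{\sqrt{267434841}}{123}$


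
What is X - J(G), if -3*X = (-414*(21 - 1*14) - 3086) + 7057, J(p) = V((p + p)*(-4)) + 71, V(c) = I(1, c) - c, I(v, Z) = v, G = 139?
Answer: -4625/3 ≈ -1541.7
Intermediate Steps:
V(c) = 1 - c
J(p) = 72 + 8*p (J(p) = (1 - (p + p)*(-4)) + 71 = (1 - 2*p*(-4)) + 71 = (1 - (-8)*p) + 71 = (1 + 8*p) + 71 = 72 + 8*p)
X = -1073/3 (X = -((-414*(21 - 1*14) - 3086) + 7057)/3 = -((-414*(21 - 14) - 3086) + 7057)/3 = -((-414*7 - 3086) + 7057)/3 = -((-2898 - 3086) + 7057)/3 = -(-5984 + 7057)/3 = -⅓*1073 = -1073/3 ≈ -357.67)
X - J(G) = -1073/3 - (72 + 8*139) = -1073/3 - (72 + 1112) = -1073/3 - 1*1184 = -1073/3 - 1184 = -4625/3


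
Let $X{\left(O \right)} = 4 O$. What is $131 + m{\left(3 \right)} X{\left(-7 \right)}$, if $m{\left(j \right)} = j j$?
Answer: $-121$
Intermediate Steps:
$m{\left(j \right)} = j^{2}$
$131 + m{\left(3 \right)} X{\left(-7 \right)} = 131 + 3^{2} \cdot 4 \left(-7\right) = 131 + 9 \left(-28\right) = 131 - 252 = -121$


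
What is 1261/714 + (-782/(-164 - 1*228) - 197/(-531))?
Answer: 7310719/1769292 ≈ 4.1320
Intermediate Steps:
1261/714 + (-782/(-164 - 1*228) - 197/(-531)) = 1261*(1/714) + (-782/(-164 - 228) - 197*(-1/531)) = 1261/714 + (-782/(-392) + 197/531) = 1261/714 + (-782*(-1/392) + 197/531) = 1261/714 + (391/196 + 197/531) = 1261/714 + 246233/104076 = 7310719/1769292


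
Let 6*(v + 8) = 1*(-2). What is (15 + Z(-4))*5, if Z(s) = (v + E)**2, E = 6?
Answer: 920/9 ≈ 102.22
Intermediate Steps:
v = -25/3 (v = -8 + (1*(-2))/6 = -8 + (1/6)*(-2) = -8 - 1/3 = -25/3 ≈ -8.3333)
Z(s) = 49/9 (Z(s) = (-25/3 + 6)**2 = (-7/3)**2 = 49/9)
(15 + Z(-4))*5 = (15 + 49/9)*5 = (184/9)*5 = 920/9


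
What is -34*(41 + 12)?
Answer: -1802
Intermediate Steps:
-34*(41 + 12) = -34*53 = -1802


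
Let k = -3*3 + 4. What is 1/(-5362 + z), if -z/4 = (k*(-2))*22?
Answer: -1/6242 ≈ -0.00016021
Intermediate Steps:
k = -5 (k = -9 + 4 = -5)
z = -880 (z = -4*(-5*(-2))*22 = -40*22 = -4*220 = -880)
1/(-5362 + z) = 1/(-5362 - 880) = 1/(-6242) = -1/6242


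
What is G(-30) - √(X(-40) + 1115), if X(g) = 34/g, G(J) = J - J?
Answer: -√111415/10 ≈ -33.379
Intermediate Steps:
G(J) = 0
G(-30) - √(X(-40) + 1115) = 0 - √(34/(-40) + 1115) = 0 - √(34*(-1/40) + 1115) = 0 - √(-17/20 + 1115) = 0 - √(22283/20) = 0 - √111415/10 = -√111415/10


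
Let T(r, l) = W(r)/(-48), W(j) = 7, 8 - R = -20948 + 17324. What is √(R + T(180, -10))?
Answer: √522987/12 ≈ 60.265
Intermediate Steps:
R = 3632 (R = 8 - (-20948 + 17324) = 8 - 1*(-3624) = 8 + 3624 = 3632)
T(r, l) = -7/48 (T(r, l) = 7/(-48) = 7*(-1/48) = -7/48)
√(R + T(180, -10)) = √(3632 - 7/48) = √(174329/48) = √522987/12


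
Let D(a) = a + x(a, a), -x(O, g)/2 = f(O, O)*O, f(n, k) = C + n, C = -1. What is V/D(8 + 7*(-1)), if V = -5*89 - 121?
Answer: -566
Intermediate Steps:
f(n, k) = -1 + n
V = -566 (V = -445 - 121 = -566)
x(O, g) = -2*O*(-1 + O) (x(O, g) = -2*(-1 + O)*O = -2*O*(-1 + O))
D(a) = a + 2*a*(1 - a)
V/D(8 + 7*(-1)) = -566*1/((3 - 2*(8 + 7*(-1)))*(8 + 7*(-1))) = -566*1/((3 - 2*(8 - 7))*(8 - 7)) = -566/(3 - 2*1) = -566/(3 - 2) = -566/1 = -566*1 = -566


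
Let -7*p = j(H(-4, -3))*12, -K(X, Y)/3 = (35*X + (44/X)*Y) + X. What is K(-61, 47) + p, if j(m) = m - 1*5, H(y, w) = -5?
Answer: 2863824/427 ≈ 6706.8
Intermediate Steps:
j(m) = -5 + m (j(m) = m - 5 = -5 + m)
K(X, Y) = -108*X - 132*Y/X (K(X, Y) = -3*((35*X + (44/X)*Y) + X) = -3*((35*X + 44*Y/X) + X) = -3*(36*X + 44*Y/X) = -108*X - 132*Y/X)
p = 120/7 (p = -(-5 - 5)*12/7 = -(-10)*12/7 = -1/7*(-120) = 120/7 ≈ 17.143)
K(-61, 47) + p = (-108*(-61) - 132*47/(-61)) + 120/7 = (6588 - 132*47*(-1/61)) + 120/7 = (6588 + 6204/61) + 120/7 = 408072/61 + 120/7 = 2863824/427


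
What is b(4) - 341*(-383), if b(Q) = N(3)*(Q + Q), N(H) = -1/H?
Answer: 391801/3 ≈ 1.3060e+5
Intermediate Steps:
b(Q) = -2*Q/3 (b(Q) = (-1/3)*(Q + Q) = (-1*⅓)*(2*Q) = -2*Q/3)
b(4) - 341*(-383) = -⅔*4 - 341*(-383) = -8/3 + 130603 = 391801/3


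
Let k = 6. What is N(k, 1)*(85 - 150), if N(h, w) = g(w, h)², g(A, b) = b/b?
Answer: -65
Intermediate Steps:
g(A, b) = 1
N(h, w) = 1 (N(h, w) = 1² = 1)
N(k, 1)*(85 - 150) = 1*(85 - 150) = 1*(-65) = -65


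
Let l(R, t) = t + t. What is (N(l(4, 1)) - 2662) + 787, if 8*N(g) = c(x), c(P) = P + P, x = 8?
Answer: -1873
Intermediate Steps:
l(R, t) = 2*t
c(P) = 2*P
N(g) = 2 (N(g) = (2*8)/8 = (⅛)*16 = 2)
(N(l(4, 1)) - 2662) + 787 = (2 - 2662) + 787 = -2660 + 787 = -1873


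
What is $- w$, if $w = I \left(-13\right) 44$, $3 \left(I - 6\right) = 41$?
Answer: $\frac{33748}{3} \approx 11249.0$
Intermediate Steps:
$I = \frac{59}{3}$ ($I = 6 + \frac{1}{3} \cdot 41 = 6 + \frac{41}{3} = \frac{59}{3} \approx 19.667$)
$w = - \frac{33748}{3}$ ($w = \frac{59}{3} \left(-13\right) 44 = \left(- \frac{767}{3}\right) 44 = - \frac{33748}{3} \approx -11249.0$)
$- w = \left(-1\right) \left(- \frac{33748}{3}\right) = \frac{33748}{3}$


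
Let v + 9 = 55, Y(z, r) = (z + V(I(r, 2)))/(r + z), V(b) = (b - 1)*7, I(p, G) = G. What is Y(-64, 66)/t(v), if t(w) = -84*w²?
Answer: 19/118496 ≈ 0.00016034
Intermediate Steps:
V(b) = -7 + 7*b (V(b) = (-1 + b)*7 = -7 + 7*b)
Y(z, r) = (7 + z)/(r + z) (Y(z, r) = (z + (-7 + 7*2))/(r + z) = (z + (-7 + 14))/(r + z) = (z + 7)/(r + z) = (7 + z)/(r + z))
v = 46 (v = -9 + 55 = 46)
Y(-64, 66)/t(v) = ((7 - 64)/(66 - 64))/((-84*46²)) = (-57/2)/((-84*2116)) = ((½)*(-57))/(-177744) = -57/2*(-1/177744) = 19/118496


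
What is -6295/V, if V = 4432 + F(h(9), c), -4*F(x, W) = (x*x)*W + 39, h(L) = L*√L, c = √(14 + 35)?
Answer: -12590/6293 ≈ -2.0006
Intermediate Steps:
c = 7 (c = √49 = 7)
h(L) = L^(3/2)
F(x, W) = -39/4 - W*x²/4 (F(x, W) = -((x*x)*W + 39)/4 = -(x²*W + 39)/4 = -(W*x² + 39)/4 = -(39 + W*x²)/4 = -39/4 - W*x²/4)
V = 6293/2 (V = 4432 + (-39/4 - ¼*7*(9^(3/2))²) = 4432 + (-39/4 - ¼*7*27²) = 4432 + (-39/4 - ¼*7*729) = 4432 + (-39/4 - 5103/4) = 4432 - 2571/2 = 6293/2 ≈ 3146.5)
-6295/V = -6295/6293/2 = -6295*2/6293 = -12590/6293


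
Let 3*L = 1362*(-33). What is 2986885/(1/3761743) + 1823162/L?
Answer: 7651643637235084/681 ≈ 1.1236e+13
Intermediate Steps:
L = -14982 (L = (1362*(-33))/3 = (⅓)*(-44946) = -14982)
2986885/(1/3761743) + 1823162/L = 2986885/(1/3761743) + 1823162/(-14982) = 2986885/(1/3761743) + 1823162*(-1/14982) = 2986885*3761743 - 82871/681 = 11235893740555 - 82871/681 = 7651643637235084/681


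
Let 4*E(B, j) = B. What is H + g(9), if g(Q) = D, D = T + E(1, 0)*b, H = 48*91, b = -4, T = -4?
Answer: 4363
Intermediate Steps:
E(B, j) = B/4
H = 4368
D = -5 (D = -4 + ((¼)*1)*(-4) = -4 + (¼)*(-4) = -4 - 1 = -5)
g(Q) = -5
H + g(9) = 4368 - 5 = 4363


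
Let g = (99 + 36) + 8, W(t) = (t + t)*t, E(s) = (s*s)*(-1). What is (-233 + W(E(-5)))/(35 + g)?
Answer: 1017/178 ≈ 5.7135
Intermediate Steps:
E(s) = -s**2 (E(s) = s**2*(-1) = -s**2)
W(t) = 2*t**2 (W(t) = (2*t)*t = 2*t**2)
g = 143 (g = 135 + 8 = 143)
(-233 + W(E(-5)))/(35 + g) = (-233 + 2*(-1*(-5)**2)**2)/(35 + 143) = (-233 + 2*(-1*25)**2)/178 = (-233 + 2*(-25)**2)*(1/178) = (-233 + 2*625)*(1/178) = (-233 + 1250)*(1/178) = 1017*(1/178) = 1017/178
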